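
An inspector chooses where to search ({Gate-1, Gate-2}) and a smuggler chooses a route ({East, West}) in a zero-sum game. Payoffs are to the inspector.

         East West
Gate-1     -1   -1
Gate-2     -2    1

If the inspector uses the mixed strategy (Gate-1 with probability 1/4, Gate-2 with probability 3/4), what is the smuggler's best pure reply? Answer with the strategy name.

East

If the smuggler plays East, the inspector's expected payoff is (1/4)·(-1) + (3/4)·(-2) = -7/4.
If the smuggler plays West, the inspector's expected payoff is (1/4)·(-1) + (3/4)·1 = 1/2.
The smuggler minimizes the inspector's payoff; the smallest is -7/4, so the best response is East.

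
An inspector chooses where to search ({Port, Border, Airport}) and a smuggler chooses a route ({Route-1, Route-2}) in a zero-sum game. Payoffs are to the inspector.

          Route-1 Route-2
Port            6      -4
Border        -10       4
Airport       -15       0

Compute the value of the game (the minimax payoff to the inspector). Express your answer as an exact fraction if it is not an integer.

Row minima: Port → -4, Border → -10, Airport → -15; maximin = -4.
Column maxima: Route-1 → 6, Route-2 → 4; minimax = 4.
-4 ≠ 4, so there is no saddle point; optimal play is mixed.
Airport is strictly dominated by Border, so the inspector never plays it.
On the remaining 2×2 (Port, Border vs Route-1, Route-2):
Let the inspector play Port with probability p. Expected payoff against Route-1: 6p + (-10)(1−p) = 16p − 10; against Route-2: (-4)p + 4(1−p) = −8p + 4.
Setting these equal: 16p − 10 = −8p + 4 ⇒ 24p = 14 ⇒ p = 7/12, and the value is (16)·(7/12) − 10 = -2/3.
For the smuggler: with q = P(Route-1), equating Port's and Border's payoffs gives 10q − 4 = −14q + 4 ⇒ q = 1/3.

-2/3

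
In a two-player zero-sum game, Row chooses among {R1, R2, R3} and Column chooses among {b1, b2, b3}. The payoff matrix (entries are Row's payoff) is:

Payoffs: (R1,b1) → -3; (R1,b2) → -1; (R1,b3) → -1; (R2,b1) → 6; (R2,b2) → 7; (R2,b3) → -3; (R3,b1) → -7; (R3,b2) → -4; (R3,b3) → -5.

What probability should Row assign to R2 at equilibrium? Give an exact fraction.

2/11

Row minima: R1 → -3, R2 → -3, R3 → -7; maximin = -3.
Column maxima: b1 → 6, b2 → 7, b3 → -1; minimax = -1.
-3 ≠ -1, so there is no saddle point; optimal play is mixed.
R3 is strictly dominated by R1, so Row never plays it.
b2 is strictly dominated by b1 (it gives Row strictly more in every row), so Column never plays it.
On the remaining 2×2 (R1, R2 vs b1, b3):
Let Row play R1 with probability p. Expected payoff against b1: (-3)p + 6(1−p) = −9p + 6; against b3: (-1)p + (-3)(1−p) = 2p − 3.
Setting these equal: −9p + 6 = 2p − 3 ⇒ −11p = -9 ⇒ p = 9/11, and the value is (-9)·(9/11) + 6 = -15/11.
For Column: with q = P(b1), equating R1's and R2's payoffs gives −2q − 1 = 9q − 3 ⇒ q = 2/11.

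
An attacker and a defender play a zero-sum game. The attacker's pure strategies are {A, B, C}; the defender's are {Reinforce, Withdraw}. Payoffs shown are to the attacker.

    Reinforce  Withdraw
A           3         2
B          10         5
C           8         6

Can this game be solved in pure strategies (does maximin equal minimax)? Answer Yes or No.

Yes

Row minima: A → 2, B → 5, C → 6; maximin = 6.
Column maxima: Reinforce → 10, Withdraw → 6; minimax = 6.
maximin = minimax = 6, so a saddle point exists.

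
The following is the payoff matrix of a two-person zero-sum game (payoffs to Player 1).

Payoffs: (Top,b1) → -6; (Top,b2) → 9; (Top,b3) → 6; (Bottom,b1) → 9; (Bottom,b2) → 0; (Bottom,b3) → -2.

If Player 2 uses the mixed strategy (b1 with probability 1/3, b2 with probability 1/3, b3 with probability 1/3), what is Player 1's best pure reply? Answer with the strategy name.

Expected payoff of Top: (1/3)·(-6) + (1/3)·9 + (1/3)·6 = 3.
Expected payoff of Bottom: (1/3)·9 + (1/3)·0 + (1/3)·(-2) = 7/3.
The largest is 3, so Player 1's best response is Top.

Top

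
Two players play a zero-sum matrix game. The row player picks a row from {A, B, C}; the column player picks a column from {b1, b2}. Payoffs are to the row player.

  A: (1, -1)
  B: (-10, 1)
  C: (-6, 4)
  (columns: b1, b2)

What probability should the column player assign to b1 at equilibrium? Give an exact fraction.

Row minima: A → -1, B → -10, C → -6; maximin = -1.
Column maxima: b1 → 1, b2 → 4; minimax = 1.
-1 ≠ 1, so there is no saddle point; optimal play is mixed.
B is strictly dominated by C, so the row player never plays it.
On the remaining 2×2 (A, C vs b1, b2):
Let the row player play A with probability p. Expected payoff against b1: 1p + (-6)(1−p) = 7p − 6; against b2: (-1)p + 4(1−p) = −5p + 4.
Setting these equal: 7p − 6 = −5p + 4 ⇒ 12p = 10 ⇒ p = 5/6, and the value is (7)·(5/6) − 6 = -1/6.
For the column player: with q = P(b1), equating A's and C's payoffs gives 2q − 1 = −10q + 4 ⇒ q = 5/12.

5/12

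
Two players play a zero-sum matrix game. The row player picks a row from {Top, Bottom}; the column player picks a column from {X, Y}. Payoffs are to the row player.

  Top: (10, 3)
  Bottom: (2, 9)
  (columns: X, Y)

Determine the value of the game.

Row minima: Top → 3, Bottom → 2; maximin = 3.
Column maxima: X → 10, Y → 9; minimax = 9.
3 ≠ 9, so there is no saddle point; optimal play is mixed.
Let the row player play Top with probability p. Expected payoff against X: 10p + 2(1−p) = 8p + 2; against Y: 3p + 9(1−p) = −6p + 9.
Setting these equal: 8p + 2 = −6p + 9 ⇒ 14p = 7 ⇒ p = 1/2, and the value is (8)·(1/2) + 2 = 6.
For the column player: with q = P(X), equating Top's and Bottom's payoffs gives 7q + 3 = −7q + 9 ⇒ q = 3/7.

6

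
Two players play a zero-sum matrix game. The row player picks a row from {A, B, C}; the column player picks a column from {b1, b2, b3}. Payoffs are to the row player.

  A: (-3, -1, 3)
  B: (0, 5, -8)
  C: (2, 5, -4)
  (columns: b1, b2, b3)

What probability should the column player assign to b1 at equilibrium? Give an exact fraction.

Row minima: A → -3, B → -8, C → -4; maximin = -3.
Column maxima: b1 → 2, b2 → 5, b3 → 3; minimax = 2.
-3 ≠ 2, so there is no saddle point; optimal play is mixed.
b2 is strictly dominated by b1 (it gives the row player strictly more in every row), so the column player never plays it.
With b2 eliminated, B is strictly dominated by C (C gives the row player strictly more in every remaining column), so the row player never plays it.
On the remaining 2×2 (A, C vs b1, b3):
Let the row player play A with probability p. Expected payoff against b1: (-3)p + 2(1−p) = −5p + 2; against b3: 3p + (-4)(1−p) = 7p − 4.
Setting these equal: −5p + 2 = 7p − 4 ⇒ −12p = -6 ⇒ p = 1/2, and the value is (-5)·(1/2) + 2 = -1/2.
For the column player: with q = P(b1), equating A's and C's payoffs gives −6q + 3 = 6q − 4 ⇒ q = 7/12.

7/12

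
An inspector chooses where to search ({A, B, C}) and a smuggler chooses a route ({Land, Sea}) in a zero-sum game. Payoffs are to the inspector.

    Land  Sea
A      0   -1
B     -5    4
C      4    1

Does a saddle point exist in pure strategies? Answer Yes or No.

Row minima: A → -1, B → -5, C → 1; maximin = 1.
Column maxima: Land → 4, Sea → 4; minimax = 4.
1 ≠ 4, so no pure-strategy equilibrium exists.

No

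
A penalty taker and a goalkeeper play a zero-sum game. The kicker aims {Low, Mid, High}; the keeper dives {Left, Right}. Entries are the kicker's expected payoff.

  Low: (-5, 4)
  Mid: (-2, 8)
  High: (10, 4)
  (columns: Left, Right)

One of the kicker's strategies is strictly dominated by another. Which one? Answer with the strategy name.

Mid gives a strictly higher payoff than Low against every column: -2 > -5, 8 > 4.
So Low is strictly dominated and the kicker never plays it.

Low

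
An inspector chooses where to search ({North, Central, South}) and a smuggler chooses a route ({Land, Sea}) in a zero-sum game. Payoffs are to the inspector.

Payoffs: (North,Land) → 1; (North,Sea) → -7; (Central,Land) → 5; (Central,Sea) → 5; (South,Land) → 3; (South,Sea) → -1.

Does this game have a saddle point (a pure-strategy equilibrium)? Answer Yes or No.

Row minima: North → -7, Central → 5, South → -1; maximin = 5.
Column maxima: Land → 5, Sea → 5; minimax = 5.
maximin = minimax = 5, so a saddle point exists.

Yes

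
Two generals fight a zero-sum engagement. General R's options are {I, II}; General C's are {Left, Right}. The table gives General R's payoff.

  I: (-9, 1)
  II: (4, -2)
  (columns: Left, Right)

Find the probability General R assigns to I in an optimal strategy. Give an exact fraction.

3/8

Row minima: I → -9, II → -2; maximin = -2.
Column maxima: Left → 4, Right → 1; minimax = 1.
-2 ≠ 1, so there is no saddle point; optimal play is mixed.
Let General R play I with probability p. Expected payoff against Left: (-9)p + 4(1−p) = −13p + 4; against Right: 1p + (-2)(1−p) = 3p − 2.
Setting these equal: −13p + 4 = 3p − 2 ⇒ −16p = -6 ⇒ p = 3/8, and the value is (-13)·(3/8) + 4 = -7/8.
For General C: with q = P(Left), equating I's and II's payoffs gives −10q + 1 = 6q − 2 ⇒ q = 3/16.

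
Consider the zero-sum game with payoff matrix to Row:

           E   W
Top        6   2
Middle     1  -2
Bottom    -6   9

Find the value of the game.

66/19

Row minima: Top → 2, Middle → -2, Bottom → -6; maximin = 2.
Column maxima: E → 6, W → 9; minimax = 6.
2 ≠ 6, so there is no saddle point; optimal play is mixed.
Middle is strictly dominated by Top, so Row never plays it.
On the remaining 2×2 (Top, Bottom vs E, W):
Let Row play Top with probability p. Expected payoff against E: 6p + (-6)(1−p) = 12p − 6; against W: 2p + 9(1−p) = −7p + 9.
Setting these equal: 12p − 6 = −7p + 9 ⇒ 19p = 15 ⇒ p = 15/19, and the value is (12)·(15/19) − 6 = 66/19.
For Column: with q = P(E), equating Top's and Bottom's payoffs gives 4q + 2 = −15q + 9 ⇒ q = 7/19.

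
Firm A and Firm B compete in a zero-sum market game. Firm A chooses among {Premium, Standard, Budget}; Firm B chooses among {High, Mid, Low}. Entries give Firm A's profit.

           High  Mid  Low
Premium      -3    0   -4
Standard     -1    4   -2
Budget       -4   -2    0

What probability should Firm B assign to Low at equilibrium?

Row minima: Premium → -4, Standard → -2, Budget → -4; maximin = -2.
Column maxima: High → -1, Mid → 4, Low → 0; minimax = -1.
-2 ≠ -1, so there is no saddle point; optimal play is mixed.
Premium is strictly dominated by Standard, so Firm A never plays it.
Mid is strictly dominated by High (it gives Firm A strictly more in every row), so Firm B never plays it.
On the remaining 2×2 (Standard, Budget vs High, Low):
Let Firm A play Standard with probability p. Expected payoff against High: (-1)p + (-4)(1−p) = 3p − 4; against Low: (-2)p + 0(1−p) = −2p.
Setting these equal: 3p − 4 = −2p ⇒ 5p = 4 ⇒ p = 4/5, and the value is (3)·(4/5) − 4 = -8/5.
For Firm B: with q = P(High), equating Standard's and Budget's payoffs gives q − 2 = −4q ⇒ q = 2/5.

3/5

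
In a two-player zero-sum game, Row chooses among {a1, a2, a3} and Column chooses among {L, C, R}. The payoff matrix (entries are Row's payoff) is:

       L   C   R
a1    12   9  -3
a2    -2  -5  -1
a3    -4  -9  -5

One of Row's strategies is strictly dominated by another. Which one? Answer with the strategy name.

a1 gives a strictly higher payoff than a3 against every column: 12 > -4, 9 > -9, -3 > -5.
So a3 is strictly dominated and Row never plays it.

a3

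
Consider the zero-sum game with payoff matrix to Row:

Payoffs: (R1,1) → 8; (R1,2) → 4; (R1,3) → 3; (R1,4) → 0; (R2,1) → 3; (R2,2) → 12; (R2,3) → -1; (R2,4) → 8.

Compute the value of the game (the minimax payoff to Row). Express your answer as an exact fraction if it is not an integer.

2

Row minima: R1 → 0, R2 → -1; maximin = 0.
Column maxima: 1 → 8, 2 → 12, 3 → 3, 4 → 8; minimax = 3.
0 ≠ 3, so there is no saddle point; optimal play is mixed.
1 is strictly dominated by 3 (it gives Row strictly more in every row), so Column never plays it.
2 is strictly dominated by 3 (it gives Row strictly more in every row), so Column never plays it.
On the remaining 2×2 (R1, R2 vs 3, 4):
Let Row play R1 with probability p. Expected payoff against 3: 3p + (-1)(1−p) = 4p − 1; against 4: 0p + 8(1−p) = −8p + 8.
Setting these equal: 4p − 1 = −8p + 8 ⇒ 12p = 9 ⇒ p = 3/4, and the value is (4)·(3/4) − 1 = 2.
For Column: with q = P(3), equating R1's and R2's payoffs gives 3q = −9q + 8 ⇒ q = 2/3.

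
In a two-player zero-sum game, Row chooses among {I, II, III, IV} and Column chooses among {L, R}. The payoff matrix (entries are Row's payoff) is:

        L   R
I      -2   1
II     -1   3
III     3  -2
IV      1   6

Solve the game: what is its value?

2

Row minima: I → -2, II → -1, III → -2, IV → 1; maximin = 1.
Column maxima: L → 3, R → 6; minimax = 3.
1 ≠ 3, so there is no saddle point; optimal play is mixed.
I is strictly dominated by II, so Row never plays it.
II is strictly dominated by IV, so Row never plays it.
On the remaining 2×2 (III, IV vs L, R):
Let Row play III with probability p. Expected payoff against L: 3p + 1(1−p) = 2p + 1; against R: (-2)p + 6(1−p) = −8p + 6.
Setting these equal: 2p + 1 = −8p + 6 ⇒ 10p = 5 ⇒ p = 1/2, and the value is (2)·(1/2) + 1 = 2.
For Column: with q = P(L), equating III's and IV's payoffs gives 5q − 2 = −5q + 6 ⇒ q = 4/5.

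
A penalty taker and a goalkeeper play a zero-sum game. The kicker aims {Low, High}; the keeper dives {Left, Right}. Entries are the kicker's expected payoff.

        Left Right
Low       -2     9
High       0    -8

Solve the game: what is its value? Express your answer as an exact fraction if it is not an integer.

-16/19

Row minima: Low → -2, High → -8; maximin = -2.
Column maxima: Left → 0, Right → 9; minimax = 0.
-2 ≠ 0, so there is no saddle point; optimal play is mixed.
Let the kicker play Low with probability p. Expected payoff against Left: (-2)p + 0(1−p) = −2p; against Right: 9p + (-8)(1−p) = 17p − 8.
Setting these equal: −2p = 17p − 8 ⇒ −19p = -8 ⇒ p = 8/19, and the value is (-2)·(8/19) = -16/19.
For the keeper: with q = P(Left), equating Low's and High's payoffs gives −11q + 9 = 8q − 8 ⇒ q = 17/19.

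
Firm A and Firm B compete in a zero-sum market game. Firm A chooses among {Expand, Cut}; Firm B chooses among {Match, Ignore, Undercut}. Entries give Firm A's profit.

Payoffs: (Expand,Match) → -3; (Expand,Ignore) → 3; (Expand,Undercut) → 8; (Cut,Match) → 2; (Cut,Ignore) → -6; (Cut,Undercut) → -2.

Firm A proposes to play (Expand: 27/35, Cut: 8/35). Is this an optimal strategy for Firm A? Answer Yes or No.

Against Match this mix gives (27/35)·(-3) + (8/35)·2 = -13/7.
Against Ignore this mix gives (27/35)·3 + (8/35)·(-6) = 33/35.
Against Undercut this mix gives (27/35)·8 + (8/35)·(-2) = 40/7.
Firm B will play Match, holding Firm A to -13/7. Shifting weight toward the row that does better against Match would raise this floor (the equalizing mix achieves -6/7 against both Match and Ignore), so the proposed strategy is not optimal.

No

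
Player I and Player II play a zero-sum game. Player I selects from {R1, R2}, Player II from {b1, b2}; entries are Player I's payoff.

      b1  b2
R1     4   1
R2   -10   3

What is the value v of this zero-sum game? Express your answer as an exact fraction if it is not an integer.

Row minima: R1 → 1, R2 → -10; maximin = 1.
Column maxima: b1 → 4, b2 → 3; minimax = 3.
1 ≠ 3, so there is no saddle point; optimal play is mixed.
Let Player I play R1 with probability p. Expected payoff against b1: 4p + (-10)(1−p) = 14p − 10; against b2: 1p + 3(1−p) = −2p + 3.
Setting these equal: 14p − 10 = −2p + 3 ⇒ 16p = 13 ⇒ p = 13/16, and the value is (14)·(13/16) − 10 = 11/8.
For Player II: with q = P(b1), equating R1's and R2's payoffs gives 3q + 1 = −13q + 3 ⇒ q = 1/8.

11/8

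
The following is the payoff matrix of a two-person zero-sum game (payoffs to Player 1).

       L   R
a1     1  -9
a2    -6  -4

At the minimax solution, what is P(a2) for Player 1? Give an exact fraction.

5/6

Row minima: a1 → -9, a2 → -6; maximin = -6.
Column maxima: L → 1, R → -4; minimax = -4.
-6 ≠ -4, so there is no saddle point; optimal play is mixed.
Let Player 1 play a1 with probability p. Expected payoff against L: 1p + (-6)(1−p) = 7p − 6; against R: (-9)p + (-4)(1−p) = −5p − 4.
Setting these equal: 7p − 6 = −5p − 4 ⇒ 12p = 2 ⇒ p = 1/6, and the value is (7)·(1/6) − 6 = -29/6.
For Player 2: with q = P(L), equating a1's and a2's payoffs gives 10q − 9 = −2q − 4 ⇒ q = 5/12.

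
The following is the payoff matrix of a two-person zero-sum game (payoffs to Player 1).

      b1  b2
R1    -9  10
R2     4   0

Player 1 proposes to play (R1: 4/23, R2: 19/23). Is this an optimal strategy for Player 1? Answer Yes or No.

Yes

Against b1 this mix gives (4/23)·(-9) + (19/23)·4 = 40/23.
Against b2 this mix gives (4/23)·10 + (19/23)·0 = 40/23.
All of Player 2's active replies (b1, b2) yield 40/23, and no column does worse for Player 1. The mix makes Player 2 indifferent and guarantees 40/23, so it is optimal.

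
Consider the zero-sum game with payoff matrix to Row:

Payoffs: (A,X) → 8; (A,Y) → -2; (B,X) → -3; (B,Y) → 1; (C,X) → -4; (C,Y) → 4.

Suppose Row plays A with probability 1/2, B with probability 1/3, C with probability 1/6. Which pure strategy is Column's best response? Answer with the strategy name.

Y

If Column plays X, Row's expected payoff is (1/2)·8 + (1/3)·(-3) + (1/6)·(-4) = 7/3.
If Column plays Y, Row's expected payoff is (1/2)·(-2) + (1/3)·1 + (1/6)·4 = 0.
Column minimizes Row's payoff; the smallest is 0, so the best response is Y.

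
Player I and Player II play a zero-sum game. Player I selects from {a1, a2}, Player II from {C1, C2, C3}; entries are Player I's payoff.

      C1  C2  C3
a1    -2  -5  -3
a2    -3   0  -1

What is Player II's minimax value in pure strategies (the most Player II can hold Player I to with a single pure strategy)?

Column maxima: C1 → -2, C2 → 0, C3 → -1.
The smallest of these is -2.

-2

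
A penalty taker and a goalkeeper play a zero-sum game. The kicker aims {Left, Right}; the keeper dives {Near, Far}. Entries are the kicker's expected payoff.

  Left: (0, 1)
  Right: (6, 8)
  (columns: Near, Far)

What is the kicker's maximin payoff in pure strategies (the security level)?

6

Row minima: Left → 0, Right → 6.
The best of these is 6.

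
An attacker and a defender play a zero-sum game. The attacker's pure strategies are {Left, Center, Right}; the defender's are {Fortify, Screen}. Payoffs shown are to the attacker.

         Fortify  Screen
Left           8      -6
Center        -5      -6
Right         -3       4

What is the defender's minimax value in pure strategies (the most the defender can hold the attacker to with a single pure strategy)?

Column maxima: Fortify → 8, Screen → 4.
The smallest of these is 4.

4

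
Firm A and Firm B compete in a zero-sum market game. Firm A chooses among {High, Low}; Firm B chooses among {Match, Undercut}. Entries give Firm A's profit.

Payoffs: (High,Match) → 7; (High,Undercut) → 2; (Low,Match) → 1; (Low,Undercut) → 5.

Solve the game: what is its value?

11/3

Row minima: High → 2, Low → 1; maximin = 2.
Column maxima: Match → 7, Undercut → 5; minimax = 5.
2 ≠ 5, so there is no saddle point; optimal play is mixed.
Let Firm A play High with probability p. Expected payoff against Match: 7p + 1(1−p) = 6p + 1; against Undercut: 2p + 5(1−p) = −3p + 5.
Setting these equal: 6p + 1 = −3p + 5 ⇒ 9p = 4 ⇒ p = 4/9, and the value is (6)·(4/9) + 1 = 11/3.
For Firm B: with q = P(Match), equating High's and Low's payoffs gives 5q + 2 = −4q + 5 ⇒ q = 1/3.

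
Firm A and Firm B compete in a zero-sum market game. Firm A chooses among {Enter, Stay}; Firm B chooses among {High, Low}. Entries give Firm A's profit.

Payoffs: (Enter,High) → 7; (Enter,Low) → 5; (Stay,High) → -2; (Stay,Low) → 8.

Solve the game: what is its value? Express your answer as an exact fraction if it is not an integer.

Row minima: Enter → 5, Stay → -2; maximin = 5.
Column maxima: High → 7, Low → 8; minimax = 7.
5 ≠ 7, so there is no saddle point; optimal play is mixed.
Let Firm A play Enter with probability p. Expected payoff against High: 7p + (-2)(1−p) = 9p − 2; against Low: 5p + 8(1−p) = −3p + 8.
Setting these equal: 9p − 2 = −3p + 8 ⇒ 12p = 10 ⇒ p = 5/6, and the value is (9)·(5/6) − 2 = 11/2.
For Firm B: with q = P(High), equating Enter's and Stay's payoffs gives 2q + 5 = −10q + 8 ⇒ q = 1/4.

11/2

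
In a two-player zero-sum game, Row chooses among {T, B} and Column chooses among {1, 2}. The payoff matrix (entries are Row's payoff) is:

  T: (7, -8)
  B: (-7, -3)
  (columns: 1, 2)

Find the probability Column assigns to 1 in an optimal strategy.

5/19

Row minima: T → -8, B → -7; maximin = -7.
Column maxima: 1 → 7, 2 → -3; minimax = -3.
-7 ≠ -3, so there is no saddle point; optimal play is mixed.
Let Row play T with probability p. Expected payoff against 1: 7p + (-7)(1−p) = 14p − 7; against 2: (-8)p + (-3)(1−p) = −5p − 3.
Setting these equal: 14p − 7 = −5p − 3 ⇒ 19p = 4 ⇒ p = 4/19, and the value is (14)·(4/19) − 7 = -77/19.
For Column: with q = P(1), equating T's and B's payoffs gives 15q − 8 = −4q − 3 ⇒ q = 5/19.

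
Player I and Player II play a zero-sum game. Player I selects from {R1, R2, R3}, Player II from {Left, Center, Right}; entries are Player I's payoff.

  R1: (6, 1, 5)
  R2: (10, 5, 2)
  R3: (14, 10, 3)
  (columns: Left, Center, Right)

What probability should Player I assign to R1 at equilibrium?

7/11

Row minima: R1 → 1, R2 → 2, R3 → 3; maximin = 3.
Column maxima: Left → 14, Center → 10, Right → 5; minimax = 5.
3 ≠ 5, so there is no saddle point; optimal play is mixed.
R2 is strictly dominated by R3, so Player I never plays it.
Left is strictly dominated by Center (it gives Player I strictly more in every row), so Player II never plays it.
On the remaining 2×2 (R1, R3 vs Center, Right):
Let Player I play R1 with probability p. Expected payoff against Center: 1p + 10(1−p) = −9p + 10; against Right: 5p + 3(1−p) = 2p + 3.
Setting these equal: −9p + 10 = 2p + 3 ⇒ −11p = -7 ⇒ p = 7/11, and the value is (-9)·(7/11) + 10 = 47/11.
For Player II: with q = P(Center), equating R1's and R3's payoffs gives −4q + 5 = 7q + 3 ⇒ q = 2/11.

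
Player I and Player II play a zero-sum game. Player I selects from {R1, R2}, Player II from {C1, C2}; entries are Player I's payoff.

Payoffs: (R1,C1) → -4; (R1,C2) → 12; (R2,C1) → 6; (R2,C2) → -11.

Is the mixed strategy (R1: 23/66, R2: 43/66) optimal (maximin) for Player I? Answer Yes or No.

No

Against C1 this mix gives (23/66)·(-4) + (43/66)·6 = 83/33.
Against C2 this mix gives (23/66)·12 + (43/66)·(-11) = -197/66.
Player II will play C2, holding Player I to -197/66. Shifting weight toward the row that does better against C2 would raise this floor (the equalizing mix achieves 28/33 against both C2 and C1), so the proposed strategy is not optimal.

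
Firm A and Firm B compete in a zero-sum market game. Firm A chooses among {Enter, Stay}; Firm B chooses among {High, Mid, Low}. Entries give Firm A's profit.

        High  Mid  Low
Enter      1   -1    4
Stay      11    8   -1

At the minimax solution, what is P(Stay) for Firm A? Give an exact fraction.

5/14

Row minima: Enter → -1, Stay → -1; maximin = -1.
Column maxima: High → 11, Mid → 8, Low → 4; minimax = 4.
-1 ≠ 4, so there is no saddle point; optimal play is mixed.
High is strictly dominated by Mid (it gives Firm A strictly more in every row), so Firm B never plays it.
On the remaining 2×2 (Enter, Stay vs Mid, Low):
Let Firm A play Enter with probability p. Expected payoff against Mid: (-1)p + 8(1−p) = −9p + 8; against Low: 4p + (-1)(1−p) = 5p − 1.
Setting these equal: −9p + 8 = 5p − 1 ⇒ −14p = -9 ⇒ p = 9/14, and the value is (-9)·(9/14) + 8 = 31/14.
For Firm B: with q = P(Mid), equating Enter's and Stay's payoffs gives −5q + 4 = 9q − 1 ⇒ q = 5/14.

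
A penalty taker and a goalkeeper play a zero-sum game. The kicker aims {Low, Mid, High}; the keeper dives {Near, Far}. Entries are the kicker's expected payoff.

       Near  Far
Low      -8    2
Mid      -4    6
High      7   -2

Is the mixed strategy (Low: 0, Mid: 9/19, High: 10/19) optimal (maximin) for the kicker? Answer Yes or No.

Yes

Against Near this mix gives (9/19)·(-4) + (10/19)·7 = 34/19.
Against Far this mix gives (9/19)·6 + (10/19)·(-2) = 34/19.
All of the keeper's active replies (Near, Far) yield 34/19, and no column does worse for the kicker. The mix makes the keeper indifferent and guarantees 34/19, so it is optimal.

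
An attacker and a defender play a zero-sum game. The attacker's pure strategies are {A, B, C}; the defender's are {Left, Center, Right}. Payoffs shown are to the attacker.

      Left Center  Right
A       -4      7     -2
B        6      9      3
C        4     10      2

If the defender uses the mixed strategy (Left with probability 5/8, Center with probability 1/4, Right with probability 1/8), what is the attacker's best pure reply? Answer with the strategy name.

Expected payoff of A: (5/8)·(-4) + (1/4)·7 + (1/8)·(-2) = -1.
Expected payoff of B: (5/8)·6 + (1/4)·9 + (1/8)·3 = 51/8.
Expected payoff of C: (5/8)·4 + (1/4)·10 + (1/8)·2 = 21/4.
The largest is 51/8, so the attacker's best response is B.

B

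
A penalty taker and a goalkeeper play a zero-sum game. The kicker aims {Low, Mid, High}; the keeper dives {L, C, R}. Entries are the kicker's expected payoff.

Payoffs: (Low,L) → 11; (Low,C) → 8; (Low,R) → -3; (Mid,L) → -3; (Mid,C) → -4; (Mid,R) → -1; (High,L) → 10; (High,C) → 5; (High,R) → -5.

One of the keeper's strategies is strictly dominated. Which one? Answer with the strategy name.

L

C holds the kicker's payoff strictly below L in every row: 8 < 11, -4 < -3, 5 < 10.
So L is strictly dominated for the keeper.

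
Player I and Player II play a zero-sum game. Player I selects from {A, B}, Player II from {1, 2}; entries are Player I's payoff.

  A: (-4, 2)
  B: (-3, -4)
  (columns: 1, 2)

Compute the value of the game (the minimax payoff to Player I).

Row minima: A → -4, B → -4; maximin = -4.
Column maxima: 1 → -3, 2 → 2; minimax = -3.
-4 ≠ -3, so there is no saddle point; optimal play is mixed.
Let Player I play A with probability p. Expected payoff against 1: (-4)p + (-3)(1−p) = −p − 3; against 2: 2p + (-4)(1−p) = 6p − 4.
Setting these equal: −p − 3 = 6p − 4 ⇒ −7p = -1 ⇒ p = 1/7, and the value is (-1)·(1/7) − 3 = -22/7.
For Player II: with q = P(1), equating A's and B's payoffs gives −6q + 2 = q − 4 ⇒ q = 6/7.

-22/7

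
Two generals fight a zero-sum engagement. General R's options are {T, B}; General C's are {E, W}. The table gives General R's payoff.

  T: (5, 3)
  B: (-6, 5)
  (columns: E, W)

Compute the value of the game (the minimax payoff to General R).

43/13

Row minima: T → 3, B → -6; maximin = 3.
Column maxima: E → 5, W → 5; minimax = 5.
3 ≠ 5, so there is no saddle point; optimal play is mixed.
Let General R play T with probability p. Expected payoff against E: 5p + (-6)(1−p) = 11p − 6; against W: 3p + 5(1−p) = −2p + 5.
Setting these equal: 11p − 6 = −2p + 5 ⇒ 13p = 11 ⇒ p = 11/13, and the value is (11)·(11/13) − 6 = 43/13.
For General C: with q = P(E), equating T's and B's payoffs gives 2q + 3 = −11q + 5 ⇒ q = 2/13.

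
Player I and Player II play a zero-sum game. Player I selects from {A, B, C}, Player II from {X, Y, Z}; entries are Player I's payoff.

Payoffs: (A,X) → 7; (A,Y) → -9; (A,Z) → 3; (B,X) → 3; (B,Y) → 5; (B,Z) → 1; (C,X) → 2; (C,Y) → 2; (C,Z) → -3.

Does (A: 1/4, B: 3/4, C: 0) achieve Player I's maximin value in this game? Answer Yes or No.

Against X this mix gives (1/4)·7 + (3/4)·3 = 4.
Against Y this mix gives (1/4)·(-9) + (3/4)·5 = 3/2.
Against Z this mix gives (1/4)·3 + (3/4)·1 = 3/2.
All of Player II's active replies (Y, Z) yield 3/2, and no column does worse for Player I. The mix makes Player II indifferent and guarantees 3/2, so it is optimal.

Yes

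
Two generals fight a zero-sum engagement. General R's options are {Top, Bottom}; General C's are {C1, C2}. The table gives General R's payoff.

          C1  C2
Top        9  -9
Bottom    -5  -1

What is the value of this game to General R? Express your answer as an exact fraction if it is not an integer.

Row minima: Top → -9, Bottom → -5; maximin = -5.
Column maxima: C1 → 9, C2 → -1; minimax = -1.
-5 ≠ -1, so there is no saddle point; optimal play is mixed.
Let General R play Top with probability p. Expected payoff against C1: 9p + (-5)(1−p) = 14p − 5; against C2: (-9)p + (-1)(1−p) = −8p − 1.
Setting these equal: 14p − 5 = −8p − 1 ⇒ 22p = 4 ⇒ p = 2/11, and the value is (14)·(2/11) − 5 = -27/11.
For General C: with q = P(C1), equating Top's and Bottom's payoffs gives 18q − 9 = −4q − 1 ⇒ q = 4/11.

-27/11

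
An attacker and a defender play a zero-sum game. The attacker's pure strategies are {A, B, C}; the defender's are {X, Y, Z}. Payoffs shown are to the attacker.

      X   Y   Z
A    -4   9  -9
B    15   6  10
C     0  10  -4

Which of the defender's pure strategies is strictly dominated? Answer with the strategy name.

Z holds the attacker's payoff strictly below X in every row: -9 < -4, 10 < 15, -4 < 0.
So X is strictly dominated for the defender.

X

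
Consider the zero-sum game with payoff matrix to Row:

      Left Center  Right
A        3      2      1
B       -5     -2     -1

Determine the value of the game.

Row minima: A → 1, B → -5; maximin = 1.
Column maxima: Left → 3, Center → 2, Right → 1; minimax = 1.
Since maximin = minimax = 1, there is a saddle point and the value is 1.

1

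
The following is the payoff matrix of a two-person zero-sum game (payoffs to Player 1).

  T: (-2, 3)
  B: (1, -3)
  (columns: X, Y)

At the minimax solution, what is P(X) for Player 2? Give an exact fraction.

Row minima: T → -2, B → -3; maximin = -2.
Column maxima: X → 1, Y → 3; minimax = 1.
-2 ≠ 1, so there is no saddle point; optimal play is mixed.
Let Player 1 play T with probability p. Expected payoff against X: (-2)p + 1(1−p) = −3p + 1; against Y: 3p + (-3)(1−p) = 6p − 3.
Setting these equal: −3p + 1 = 6p − 3 ⇒ −9p = -4 ⇒ p = 4/9, and the value is (-3)·(4/9) + 1 = -1/3.
For Player 2: with q = P(X), equating T's and B's payoffs gives −5q + 3 = 4q − 3 ⇒ q = 2/3.

2/3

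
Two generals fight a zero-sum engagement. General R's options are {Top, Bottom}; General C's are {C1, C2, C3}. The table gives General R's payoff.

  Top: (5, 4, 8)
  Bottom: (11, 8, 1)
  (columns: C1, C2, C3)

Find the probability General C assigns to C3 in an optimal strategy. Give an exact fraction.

4/11

Row minima: Top → 4, Bottom → 1; maximin = 4.
Column maxima: C1 → 11, C2 → 8, C3 → 8; minimax = 8.
4 ≠ 8, so there is no saddle point; optimal play is mixed.
C1 is strictly dominated by C2 (it gives General R strictly more in every row), so General C never plays it.
On the remaining 2×2 (Top, Bottom vs C2, C3):
Let General R play Top with probability p. Expected payoff against C2: 4p + 8(1−p) = −4p + 8; against C3: 8p + 1(1−p) = 7p + 1.
Setting these equal: −4p + 8 = 7p + 1 ⇒ −11p = -7 ⇒ p = 7/11, and the value is (-4)·(7/11) + 8 = 60/11.
For General C: with q = P(C2), equating Top's and Bottom's payoffs gives −4q + 8 = 7q + 1 ⇒ q = 7/11.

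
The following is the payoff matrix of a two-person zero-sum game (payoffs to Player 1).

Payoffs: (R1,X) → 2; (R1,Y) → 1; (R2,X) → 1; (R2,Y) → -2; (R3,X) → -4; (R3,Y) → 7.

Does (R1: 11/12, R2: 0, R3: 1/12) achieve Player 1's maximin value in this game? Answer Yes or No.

Yes

Against X this mix gives (11/12)·2 + (1/12)·(-4) = 3/2.
Against Y this mix gives (11/12)·1 + (1/12)·7 = 3/2.
All of Player 2's active replies (X, Y) yield 3/2, and no column does worse for Player 1. The mix makes Player 2 indifferent and guarantees 3/2, so it is optimal.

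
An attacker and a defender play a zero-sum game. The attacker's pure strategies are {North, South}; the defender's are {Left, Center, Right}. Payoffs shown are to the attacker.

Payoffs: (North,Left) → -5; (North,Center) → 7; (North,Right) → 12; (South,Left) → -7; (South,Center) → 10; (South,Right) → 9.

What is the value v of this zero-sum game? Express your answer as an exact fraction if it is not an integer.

Row minima: North → -5, South → -7; maximin = -5.
Column maxima: Left → -5, Center → 10, Right → 12; minimax = -5.
Since maximin = minimax = -5, there is a saddle point and the value is -5.

-5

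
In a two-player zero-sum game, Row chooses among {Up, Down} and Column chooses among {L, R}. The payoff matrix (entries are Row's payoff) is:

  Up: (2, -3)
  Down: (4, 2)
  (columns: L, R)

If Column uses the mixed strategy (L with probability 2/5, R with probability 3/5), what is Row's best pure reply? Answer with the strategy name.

Down

Expected payoff of Up: (2/5)·2 + (3/5)·(-3) = -1.
Expected payoff of Down: (2/5)·4 + (3/5)·2 = 14/5.
The largest is 14/5, so Row's best response is Down.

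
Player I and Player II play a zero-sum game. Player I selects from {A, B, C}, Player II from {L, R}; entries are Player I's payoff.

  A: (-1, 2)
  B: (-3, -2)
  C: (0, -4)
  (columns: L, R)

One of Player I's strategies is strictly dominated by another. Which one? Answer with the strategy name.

A gives a strictly higher payoff than B against every column: -1 > -3, 2 > -2.
So B is strictly dominated and Player I never plays it.

B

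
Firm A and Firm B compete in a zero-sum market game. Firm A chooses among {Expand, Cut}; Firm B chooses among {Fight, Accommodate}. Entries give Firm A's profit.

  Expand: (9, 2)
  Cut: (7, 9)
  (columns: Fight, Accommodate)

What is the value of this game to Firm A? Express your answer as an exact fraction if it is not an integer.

67/9

Row minima: Expand → 2, Cut → 7; maximin = 7.
Column maxima: Fight → 9, Accommodate → 9; minimax = 9.
7 ≠ 9, so there is no saddle point; optimal play is mixed.
Let Firm A play Expand with probability p. Expected payoff against Fight: 9p + 7(1−p) = 2p + 7; against Accommodate: 2p + 9(1−p) = −7p + 9.
Setting these equal: 2p + 7 = −7p + 9 ⇒ 9p = 2 ⇒ p = 2/9, and the value is (2)·(2/9) + 7 = 67/9.
For Firm B: with q = P(Fight), equating Expand's and Cut's payoffs gives 7q + 2 = −2q + 9 ⇒ q = 7/9.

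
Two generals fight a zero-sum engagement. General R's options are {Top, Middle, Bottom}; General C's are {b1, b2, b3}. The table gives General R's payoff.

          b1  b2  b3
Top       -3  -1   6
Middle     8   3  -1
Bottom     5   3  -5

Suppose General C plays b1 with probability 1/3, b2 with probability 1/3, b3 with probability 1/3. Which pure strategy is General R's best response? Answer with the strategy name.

Expected payoff of Top: (1/3)·(-3) + (1/3)·(-1) + (1/3)·6 = 2/3.
Expected payoff of Middle: (1/3)·8 + (1/3)·3 + (1/3)·(-1) = 10/3.
Expected payoff of Bottom: (1/3)·5 + (1/3)·3 + (1/3)·(-5) = 1.
The largest is 10/3, so General R's best response is Middle.

Middle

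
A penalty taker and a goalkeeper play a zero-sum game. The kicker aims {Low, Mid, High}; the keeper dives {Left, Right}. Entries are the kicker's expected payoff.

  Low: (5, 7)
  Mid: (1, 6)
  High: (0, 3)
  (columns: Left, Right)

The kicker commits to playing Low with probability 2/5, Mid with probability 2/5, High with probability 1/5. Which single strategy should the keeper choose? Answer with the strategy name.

Left

If the keeper plays Left, the kicker's expected payoff is (2/5)·5 + (2/5)·1 + (1/5)·0 = 12/5.
If the keeper plays Right, the kicker's expected payoff is (2/5)·7 + (2/5)·6 + (1/5)·3 = 29/5.
The keeper minimizes the kicker's payoff; the smallest is 12/5, so the best response is Left.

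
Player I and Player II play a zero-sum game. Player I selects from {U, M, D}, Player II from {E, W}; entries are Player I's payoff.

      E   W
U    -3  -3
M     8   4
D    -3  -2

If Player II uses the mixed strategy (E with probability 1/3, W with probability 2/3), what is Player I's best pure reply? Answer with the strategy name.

Expected payoff of U: (1/3)·(-3) + (2/3)·(-3) = -3.
Expected payoff of M: (1/3)·8 + (2/3)·4 = 16/3.
Expected payoff of D: (1/3)·(-3) + (2/3)·(-2) = -7/3.
The largest is 16/3, so Player I's best response is M.

M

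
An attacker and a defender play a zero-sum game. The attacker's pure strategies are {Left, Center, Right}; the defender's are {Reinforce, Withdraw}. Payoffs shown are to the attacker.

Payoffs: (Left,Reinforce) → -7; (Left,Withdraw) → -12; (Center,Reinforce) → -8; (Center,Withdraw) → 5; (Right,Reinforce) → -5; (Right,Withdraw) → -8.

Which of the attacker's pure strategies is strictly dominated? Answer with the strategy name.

Left

Right gives a strictly higher payoff than Left against every column: -5 > -7, -8 > -12.
So Left is strictly dominated and the attacker never plays it.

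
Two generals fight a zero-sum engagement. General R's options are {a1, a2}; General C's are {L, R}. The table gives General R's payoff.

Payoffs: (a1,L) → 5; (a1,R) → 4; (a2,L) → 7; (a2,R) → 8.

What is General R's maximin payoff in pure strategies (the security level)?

7

Row minima: a1 → 4, a2 → 7.
The best of these is 7.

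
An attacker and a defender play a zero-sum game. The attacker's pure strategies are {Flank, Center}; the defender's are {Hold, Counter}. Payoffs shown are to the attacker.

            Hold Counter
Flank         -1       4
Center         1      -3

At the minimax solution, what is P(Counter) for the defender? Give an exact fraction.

2/9

Row minima: Flank → -1, Center → -3; maximin = -1.
Column maxima: Hold → 1, Counter → 4; minimax = 1.
-1 ≠ 1, so there is no saddle point; optimal play is mixed.
Let the attacker play Flank with probability p. Expected payoff against Hold: (-1)p + 1(1−p) = −2p + 1; against Counter: 4p + (-3)(1−p) = 7p − 3.
Setting these equal: −2p + 1 = 7p − 3 ⇒ −9p = -4 ⇒ p = 4/9, and the value is (-2)·(4/9) + 1 = 1/9.
For the defender: with q = P(Hold), equating Flank's and Center's payoffs gives −5q + 4 = 4q − 3 ⇒ q = 7/9.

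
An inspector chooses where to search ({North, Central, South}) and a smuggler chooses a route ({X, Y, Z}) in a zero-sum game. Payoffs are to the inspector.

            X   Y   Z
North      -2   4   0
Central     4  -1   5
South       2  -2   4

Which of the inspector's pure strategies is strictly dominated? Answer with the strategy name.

South

Central gives a strictly higher payoff than South against every column: 4 > 2, -1 > -2, 5 > 4.
So South is strictly dominated and the inspector never plays it.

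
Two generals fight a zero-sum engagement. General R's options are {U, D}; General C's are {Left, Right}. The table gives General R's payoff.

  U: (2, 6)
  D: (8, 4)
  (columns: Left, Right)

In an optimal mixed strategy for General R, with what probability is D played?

Row minima: U → 2, D → 4; maximin = 4.
Column maxima: Left → 8, Right → 6; minimax = 6.
4 ≠ 6, so there is no saddle point; optimal play is mixed.
Let General R play U with probability p. Expected payoff against Left: 2p + 8(1−p) = −6p + 8; against Right: 6p + 4(1−p) = 2p + 4.
Setting these equal: −6p + 8 = 2p + 4 ⇒ −8p = -4 ⇒ p = 1/2, and the value is (-6)·(1/2) + 8 = 5.
For General C: with q = P(Left), equating U's and D's payoffs gives −4q + 6 = 4q + 4 ⇒ q = 1/4.

1/2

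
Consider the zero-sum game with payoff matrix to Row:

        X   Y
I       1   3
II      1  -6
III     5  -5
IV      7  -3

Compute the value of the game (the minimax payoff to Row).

Row minima: I → 1, II → -6, III → -5, IV → -3; maximin = 1.
Column maxima: X → 7, Y → 3; minimax = 3.
1 ≠ 3, so there is no saddle point; optimal play is mixed.
II is strictly dominated by III, so Row never plays it.
III is strictly dominated by IV, so Row never plays it.
On the remaining 2×2 (I, IV vs X, Y):
Let Row play I with probability p. Expected payoff against X: 1p + 7(1−p) = −6p + 7; against Y: 3p + (-3)(1−p) = 6p − 3.
Setting these equal: −6p + 7 = 6p − 3 ⇒ −12p = -10 ⇒ p = 5/6, and the value is (-6)·(5/6) + 7 = 2.
For Column: with q = P(X), equating I's and IV's payoffs gives −2q + 3 = 10q − 3 ⇒ q = 1/2.

2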